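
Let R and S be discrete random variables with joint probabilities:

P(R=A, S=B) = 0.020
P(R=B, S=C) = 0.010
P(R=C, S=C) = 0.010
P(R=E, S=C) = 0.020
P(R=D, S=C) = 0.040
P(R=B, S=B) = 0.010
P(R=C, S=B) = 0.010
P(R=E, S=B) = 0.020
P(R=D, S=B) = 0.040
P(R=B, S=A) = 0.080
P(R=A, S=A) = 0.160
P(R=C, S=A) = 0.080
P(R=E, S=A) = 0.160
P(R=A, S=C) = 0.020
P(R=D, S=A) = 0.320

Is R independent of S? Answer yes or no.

Every cell satisfies P(R,S) = P(R)·P(S). For instance P(R=C) = 0.100, P(S=A) = 0.800, and 0.100×0.800 = 0.080 matches the joint entry. So R and S are independent.

yes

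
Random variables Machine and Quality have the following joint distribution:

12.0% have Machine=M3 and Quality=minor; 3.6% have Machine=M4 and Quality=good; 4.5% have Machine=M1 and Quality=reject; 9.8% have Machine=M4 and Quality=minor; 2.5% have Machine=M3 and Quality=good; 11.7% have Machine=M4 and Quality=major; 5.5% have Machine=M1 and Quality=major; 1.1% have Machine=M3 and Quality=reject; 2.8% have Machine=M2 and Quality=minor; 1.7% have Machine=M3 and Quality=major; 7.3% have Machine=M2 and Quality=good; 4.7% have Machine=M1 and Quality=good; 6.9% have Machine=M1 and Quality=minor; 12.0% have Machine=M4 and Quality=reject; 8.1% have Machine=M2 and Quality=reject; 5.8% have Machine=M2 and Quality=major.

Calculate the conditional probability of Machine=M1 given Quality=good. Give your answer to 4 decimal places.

0.2597

P(Quality=good) = 0.047 + 0.073 + 0.025 + 0.036 = 0.181.
P(Machine=M1 | Quality=good) = 0.047/0.181 = 0.2597.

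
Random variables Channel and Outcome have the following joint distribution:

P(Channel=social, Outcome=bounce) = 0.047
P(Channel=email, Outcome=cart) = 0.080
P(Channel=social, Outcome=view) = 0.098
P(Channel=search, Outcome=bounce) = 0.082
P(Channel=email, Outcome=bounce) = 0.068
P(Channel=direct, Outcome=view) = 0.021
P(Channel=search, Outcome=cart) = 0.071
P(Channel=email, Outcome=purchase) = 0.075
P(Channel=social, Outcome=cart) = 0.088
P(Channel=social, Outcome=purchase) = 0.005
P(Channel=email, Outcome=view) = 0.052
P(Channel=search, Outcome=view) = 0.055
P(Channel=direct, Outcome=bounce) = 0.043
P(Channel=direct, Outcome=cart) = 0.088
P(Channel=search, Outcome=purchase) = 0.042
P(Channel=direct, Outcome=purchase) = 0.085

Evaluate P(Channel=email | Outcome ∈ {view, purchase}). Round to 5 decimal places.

0.29330

P(Outcome=view) = 0.052 + 0.055 + 0.098 + 0.021 = 0.226.
P(Outcome=purchase) = 0.075 + 0.042 + 0.005 + 0.085 = 0.207.
P(Outcome ∈ {view, purchase}) = 0.226 + 0.207 = 0.433; P(Channel=email, Outcome ∈ {view, purchase}) = 0.052 + 0.075 = 0.127.
P(Channel=email | Outcome ∈ {view, purchase}) = 0.127/0.433 = 0.29330.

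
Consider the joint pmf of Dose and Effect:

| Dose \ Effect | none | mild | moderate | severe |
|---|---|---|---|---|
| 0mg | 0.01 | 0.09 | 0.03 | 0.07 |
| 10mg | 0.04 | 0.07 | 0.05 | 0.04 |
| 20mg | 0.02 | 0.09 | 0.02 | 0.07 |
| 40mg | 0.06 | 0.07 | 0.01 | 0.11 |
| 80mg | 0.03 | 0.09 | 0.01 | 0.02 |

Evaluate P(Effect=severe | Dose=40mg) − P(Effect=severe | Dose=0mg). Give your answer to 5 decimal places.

0.09000

P(Dose=40mg) = 0.06 + 0.07 + 0.01 + 0.11 = 0.25; P(Effect=severe | Dose=40mg) = 0.11/0.25 = 0.440000.
P(Dose=0mg) = 0.01 + 0.09 + 0.03 + 0.07 = 0.20; P(Effect=severe | Dose=0mg) = 0.07/0.20 = 0.350000.
Difference = 0.09000.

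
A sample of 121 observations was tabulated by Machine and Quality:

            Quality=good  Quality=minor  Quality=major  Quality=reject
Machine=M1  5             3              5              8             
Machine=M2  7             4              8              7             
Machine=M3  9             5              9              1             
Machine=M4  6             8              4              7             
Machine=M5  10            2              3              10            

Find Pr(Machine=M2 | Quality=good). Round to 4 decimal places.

0.1892

Total with Quality=good: 5 + 7 + 9 + 6 + 10 = 37.
P(Machine=M2 | Quality=good) = 7/37 = 0.1892.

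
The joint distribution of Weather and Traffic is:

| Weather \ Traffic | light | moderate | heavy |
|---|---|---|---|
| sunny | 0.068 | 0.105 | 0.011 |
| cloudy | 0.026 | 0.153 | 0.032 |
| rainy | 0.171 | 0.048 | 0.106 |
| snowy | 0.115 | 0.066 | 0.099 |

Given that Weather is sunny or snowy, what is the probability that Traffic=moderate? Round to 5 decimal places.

P(Weather=sunny) = 0.068 + 0.105 + 0.011 = 0.184.
P(Weather=snowy) = 0.115 + 0.066 + 0.099 = 0.280.
P(Weather ∈ {sunny, snowy}) = 0.184 + 0.280 = 0.464; P(Traffic=moderate, Weather ∈ {sunny, snowy}) = 0.105 + 0.066 = 0.171.
P(Traffic=moderate | Weather ∈ {sunny, snowy}) = 0.171/0.464 = 0.36853.

0.36853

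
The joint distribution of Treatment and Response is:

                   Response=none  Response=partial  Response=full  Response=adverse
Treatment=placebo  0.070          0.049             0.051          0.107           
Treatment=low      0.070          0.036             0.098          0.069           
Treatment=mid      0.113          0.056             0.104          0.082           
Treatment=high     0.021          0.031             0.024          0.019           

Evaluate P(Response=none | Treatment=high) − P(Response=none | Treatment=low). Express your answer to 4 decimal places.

-0.0354

P(Treatment=high) = 0.021 + 0.031 + 0.024 + 0.019 = 0.095; P(Response=none | Treatment=high) = 0.021/0.095 = 0.22105.
P(Treatment=low) = 0.070 + 0.036 + 0.098 + 0.069 = 0.273; P(Response=none | Treatment=low) = 0.070/0.273 = 0.25641.
Difference = -0.0354.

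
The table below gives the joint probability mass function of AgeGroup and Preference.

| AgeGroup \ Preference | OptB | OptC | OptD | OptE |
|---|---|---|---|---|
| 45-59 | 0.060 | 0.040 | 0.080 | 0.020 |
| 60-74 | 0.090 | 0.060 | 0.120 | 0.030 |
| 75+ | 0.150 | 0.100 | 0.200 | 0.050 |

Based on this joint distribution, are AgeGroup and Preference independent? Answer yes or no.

Every cell satisfies P(AgeGroup,Preference) = P(AgeGroup)·P(Preference). For instance P(AgeGroup=45-59) = 0.200, P(Preference=OptB) = 0.300, and 0.200×0.300 = 0.060 matches the joint entry. So AgeGroup and Preference are independent.

yes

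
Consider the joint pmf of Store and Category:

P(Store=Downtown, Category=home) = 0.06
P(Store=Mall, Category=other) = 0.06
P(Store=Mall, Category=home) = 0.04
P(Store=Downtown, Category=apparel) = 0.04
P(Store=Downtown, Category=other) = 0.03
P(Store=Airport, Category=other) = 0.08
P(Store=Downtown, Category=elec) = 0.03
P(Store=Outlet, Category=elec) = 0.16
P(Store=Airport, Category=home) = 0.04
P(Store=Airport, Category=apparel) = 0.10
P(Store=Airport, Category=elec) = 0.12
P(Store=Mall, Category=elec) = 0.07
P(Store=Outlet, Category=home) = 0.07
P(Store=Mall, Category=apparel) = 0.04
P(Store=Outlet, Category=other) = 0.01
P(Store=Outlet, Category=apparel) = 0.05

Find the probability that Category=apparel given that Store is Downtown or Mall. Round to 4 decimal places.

P(Store=Downtown) = 0.04 + 0.03 + 0.06 + 0.03 = 0.16.
P(Store=Mall) = 0.04 + 0.07 + 0.04 + 0.06 = 0.21.
P(Store ∈ {Downtown, Mall}) = 0.16 + 0.21 = 0.37; P(Category=apparel, Store ∈ {Downtown, Mall}) = 0.04 + 0.04 = 0.08.
P(Category=apparel | Store ∈ {Downtown, Mall}) = 0.08/0.37 = 0.2162.

0.2162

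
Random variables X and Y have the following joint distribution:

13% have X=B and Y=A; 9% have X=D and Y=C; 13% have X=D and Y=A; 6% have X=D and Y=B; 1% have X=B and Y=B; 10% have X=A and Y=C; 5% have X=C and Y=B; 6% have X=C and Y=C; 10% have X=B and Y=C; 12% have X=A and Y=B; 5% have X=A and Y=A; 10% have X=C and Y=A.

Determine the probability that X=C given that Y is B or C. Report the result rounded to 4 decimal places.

0.1864

P(Y=B) = 0.12 + 0.01 + 0.05 + 0.06 = 0.24.
P(Y=C) = 0.10 + 0.10 + 0.06 + 0.09 = 0.35.
P(Y ∈ {B, C}) = 0.24 + 0.35 = 0.59; P(X=C, Y ∈ {B, C}) = 0.05 + 0.06 = 0.11.
P(X=C | Y ∈ {B, C}) = 0.11/0.59 = 0.1864.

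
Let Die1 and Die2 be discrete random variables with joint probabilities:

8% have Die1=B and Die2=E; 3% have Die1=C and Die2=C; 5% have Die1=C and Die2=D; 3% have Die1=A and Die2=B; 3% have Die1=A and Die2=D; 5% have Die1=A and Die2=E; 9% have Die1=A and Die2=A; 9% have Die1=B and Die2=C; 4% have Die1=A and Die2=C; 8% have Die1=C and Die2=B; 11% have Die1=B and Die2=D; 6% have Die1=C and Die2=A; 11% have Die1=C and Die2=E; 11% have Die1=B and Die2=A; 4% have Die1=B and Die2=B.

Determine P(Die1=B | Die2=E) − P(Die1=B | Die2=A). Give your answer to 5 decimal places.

P(Die2=E) = 0.05 + 0.08 + 0.11 = 0.24; P(Die1=B | Die2=E) = 0.08/0.24 = 0.333333.
P(Die2=A) = 0.09 + 0.11 + 0.06 = 0.26; P(Die1=B | Die2=A) = 0.11/0.26 = 0.423077.
Difference = -0.08974.

-0.08974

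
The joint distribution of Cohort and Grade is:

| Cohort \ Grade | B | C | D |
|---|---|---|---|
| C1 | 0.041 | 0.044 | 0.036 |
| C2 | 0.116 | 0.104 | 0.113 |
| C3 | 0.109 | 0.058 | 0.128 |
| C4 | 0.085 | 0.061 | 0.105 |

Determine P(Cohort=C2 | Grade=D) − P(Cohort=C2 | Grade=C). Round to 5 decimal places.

-0.09370

P(Grade=D) = 0.036 + 0.113 + 0.128 + 0.105 = 0.382; P(Cohort=C2 | Grade=D) = 0.113/0.382 = 0.295812.
P(Grade=C) = 0.044 + 0.104 + 0.058 + 0.061 = 0.267; P(Cohort=C2 | Grade=C) = 0.104/0.267 = 0.389513.
Difference = -0.09370.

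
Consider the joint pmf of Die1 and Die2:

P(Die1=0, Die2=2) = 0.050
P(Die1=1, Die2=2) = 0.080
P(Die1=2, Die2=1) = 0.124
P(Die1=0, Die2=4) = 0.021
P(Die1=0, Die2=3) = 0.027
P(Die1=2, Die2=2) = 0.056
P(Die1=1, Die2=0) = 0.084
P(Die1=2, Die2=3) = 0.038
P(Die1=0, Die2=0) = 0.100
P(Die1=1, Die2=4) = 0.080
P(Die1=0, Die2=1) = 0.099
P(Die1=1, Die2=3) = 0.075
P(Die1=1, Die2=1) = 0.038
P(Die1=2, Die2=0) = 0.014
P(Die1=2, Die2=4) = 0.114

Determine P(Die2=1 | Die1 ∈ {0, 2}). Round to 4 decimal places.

P(Die1=0) = 0.100 + 0.099 + 0.050 + 0.027 + 0.021 = 0.297.
P(Die1=2) = 0.014 + 0.124 + 0.056 + 0.038 + 0.114 = 0.346.
P(Die1 ∈ {0, 2}) = 0.297 + 0.346 = 0.643; P(Die2=1, Die1 ∈ {0, 2}) = 0.099 + 0.124 = 0.223.
P(Die2=1 | Die1 ∈ {0, 2}) = 0.223/0.643 = 0.3468.

0.3468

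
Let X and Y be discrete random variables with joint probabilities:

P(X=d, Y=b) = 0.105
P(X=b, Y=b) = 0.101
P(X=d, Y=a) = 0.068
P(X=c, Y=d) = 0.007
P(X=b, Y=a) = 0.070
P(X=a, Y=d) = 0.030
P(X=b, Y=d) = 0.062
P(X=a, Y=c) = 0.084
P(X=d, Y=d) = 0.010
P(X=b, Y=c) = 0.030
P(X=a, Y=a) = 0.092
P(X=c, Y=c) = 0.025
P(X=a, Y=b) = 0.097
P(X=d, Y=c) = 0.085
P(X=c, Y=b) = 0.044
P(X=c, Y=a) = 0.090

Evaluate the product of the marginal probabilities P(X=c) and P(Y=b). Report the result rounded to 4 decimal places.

P(X=c) = 0.090 + 0.044 + 0.025 + 0.007 = 0.166.
P(Y=b) = 0.097 + 0.101 + 0.044 + 0.105 = 0.347.
Product: 0.166 × 0.347 = 0.0576.

0.0576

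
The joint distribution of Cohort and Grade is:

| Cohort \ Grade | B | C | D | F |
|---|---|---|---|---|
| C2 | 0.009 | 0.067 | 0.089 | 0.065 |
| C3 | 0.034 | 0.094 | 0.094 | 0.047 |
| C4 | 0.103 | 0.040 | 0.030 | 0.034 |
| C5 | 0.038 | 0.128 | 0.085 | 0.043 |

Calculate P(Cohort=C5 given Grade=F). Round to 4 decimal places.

P(Grade=F) = 0.065 + 0.047 + 0.034 + 0.043 = 0.189.
P(Cohort=C5 | Grade=F) = 0.043/0.189 = 0.2275.

0.2275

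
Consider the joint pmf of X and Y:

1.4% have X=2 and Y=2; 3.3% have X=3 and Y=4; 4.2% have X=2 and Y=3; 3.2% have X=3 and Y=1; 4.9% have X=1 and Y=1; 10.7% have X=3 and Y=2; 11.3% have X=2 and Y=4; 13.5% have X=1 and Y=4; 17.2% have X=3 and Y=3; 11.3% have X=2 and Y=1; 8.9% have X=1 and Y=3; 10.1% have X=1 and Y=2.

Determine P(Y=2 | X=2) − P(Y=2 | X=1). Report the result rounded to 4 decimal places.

P(X=2) = 0.113 + 0.014 + 0.042 + 0.113 = 0.282; P(Y=2 | X=2) = 0.014/0.282 = 0.04965.
P(X=1) = 0.049 + 0.101 + 0.089 + 0.135 = 0.374; P(Y=2 | X=1) = 0.101/0.374 = 0.27005.
Difference = -0.2204.

-0.2204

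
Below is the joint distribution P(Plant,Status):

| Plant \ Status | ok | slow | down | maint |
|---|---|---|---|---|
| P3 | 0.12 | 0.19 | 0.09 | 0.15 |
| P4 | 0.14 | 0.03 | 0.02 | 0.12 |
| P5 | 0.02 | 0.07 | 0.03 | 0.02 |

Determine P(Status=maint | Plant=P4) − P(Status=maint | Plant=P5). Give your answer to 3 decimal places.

P(Plant=P4) = 0.14 + 0.03 + 0.02 + 0.12 = 0.31; P(Status=maint | Plant=P4) = 0.12/0.31 = 0.3871.
P(Plant=P5) = 0.02 + 0.07 + 0.03 + 0.02 = 0.14; P(Status=maint | Plant=P5) = 0.02/0.14 = 0.1429.
Difference = 0.244.

0.244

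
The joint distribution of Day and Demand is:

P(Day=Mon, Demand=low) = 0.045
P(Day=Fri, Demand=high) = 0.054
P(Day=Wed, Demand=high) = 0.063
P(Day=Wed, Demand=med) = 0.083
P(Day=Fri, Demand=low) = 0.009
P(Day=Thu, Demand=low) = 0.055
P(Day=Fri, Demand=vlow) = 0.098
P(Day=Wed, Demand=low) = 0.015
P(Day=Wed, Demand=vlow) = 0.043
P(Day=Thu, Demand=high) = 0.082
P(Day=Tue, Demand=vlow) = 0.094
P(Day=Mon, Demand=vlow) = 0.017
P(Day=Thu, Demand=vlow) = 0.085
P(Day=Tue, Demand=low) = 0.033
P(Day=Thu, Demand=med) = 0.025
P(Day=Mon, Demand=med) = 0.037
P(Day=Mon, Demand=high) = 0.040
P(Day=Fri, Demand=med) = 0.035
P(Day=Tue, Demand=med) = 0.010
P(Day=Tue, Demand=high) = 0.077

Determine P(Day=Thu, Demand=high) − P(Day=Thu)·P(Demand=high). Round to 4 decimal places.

0.0039

P(Day=Thu) = 0.085 + 0.055 + 0.025 + 0.082 = 0.247.
P(Demand=high) = 0.040 + 0.077 + 0.063 + 0.082 + 0.054 = 0.316.
P(Day=Thu, Demand=high) − P(Day=Thu)P(Demand=high) = 0.082 − 0.247×0.316 = 0.0039.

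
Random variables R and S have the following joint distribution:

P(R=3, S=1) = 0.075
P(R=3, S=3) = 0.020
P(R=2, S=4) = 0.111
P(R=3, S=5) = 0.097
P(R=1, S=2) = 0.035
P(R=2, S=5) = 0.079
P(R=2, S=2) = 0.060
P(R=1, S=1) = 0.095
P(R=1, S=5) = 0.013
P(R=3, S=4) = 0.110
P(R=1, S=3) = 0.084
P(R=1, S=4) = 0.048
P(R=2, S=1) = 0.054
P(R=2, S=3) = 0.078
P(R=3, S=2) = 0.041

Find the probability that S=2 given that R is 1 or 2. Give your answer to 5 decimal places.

0.14460

P(R=1) = 0.095 + 0.035 + 0.084 + 0.048 + 0.013 = 0.275.
P(R=2) = 0.054 + 0.060 + 0.078 + 0.111 + 0.079 = 0.382.
P(R ∈ {1, 2}) = 0.275 + 0.382 = 0.657; P(S=2, R ∈ {1, 2}) = 0.035 + 0.060 = 0.095.
P(S=2 | R ∈ {1, 2}) = 0.095/0.657 = 0.14460.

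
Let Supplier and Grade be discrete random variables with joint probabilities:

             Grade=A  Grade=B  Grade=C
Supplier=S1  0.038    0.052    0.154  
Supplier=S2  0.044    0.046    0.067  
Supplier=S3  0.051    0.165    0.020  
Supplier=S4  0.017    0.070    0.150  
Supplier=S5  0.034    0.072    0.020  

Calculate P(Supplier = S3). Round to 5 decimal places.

P(Supplier=S3) = 0.051 + 0.165 + 0.020 = 0.236.

0.23600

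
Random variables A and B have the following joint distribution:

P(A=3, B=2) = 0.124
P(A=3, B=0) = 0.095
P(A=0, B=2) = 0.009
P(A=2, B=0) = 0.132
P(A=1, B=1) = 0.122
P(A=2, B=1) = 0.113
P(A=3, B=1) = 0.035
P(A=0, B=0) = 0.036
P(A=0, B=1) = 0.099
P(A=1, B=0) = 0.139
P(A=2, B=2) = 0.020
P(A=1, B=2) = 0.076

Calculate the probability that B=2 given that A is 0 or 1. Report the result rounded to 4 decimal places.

0.1767

P(A=0) = 0.036 + 0.099 + 0.009 = 0.144.
P(A=1) = 0.139 + 0.122 + 0.076 = 0.337.
P(A ∈ {0, 1}) = 0.144 + 0.337 = 0.481; P(B=2, A ∈ {0, 1}) = 0.009 + 0.076 = 0.085.
P(B=2 | A ∈ {0, 1}) = 0.085/0.481 = 0.1767.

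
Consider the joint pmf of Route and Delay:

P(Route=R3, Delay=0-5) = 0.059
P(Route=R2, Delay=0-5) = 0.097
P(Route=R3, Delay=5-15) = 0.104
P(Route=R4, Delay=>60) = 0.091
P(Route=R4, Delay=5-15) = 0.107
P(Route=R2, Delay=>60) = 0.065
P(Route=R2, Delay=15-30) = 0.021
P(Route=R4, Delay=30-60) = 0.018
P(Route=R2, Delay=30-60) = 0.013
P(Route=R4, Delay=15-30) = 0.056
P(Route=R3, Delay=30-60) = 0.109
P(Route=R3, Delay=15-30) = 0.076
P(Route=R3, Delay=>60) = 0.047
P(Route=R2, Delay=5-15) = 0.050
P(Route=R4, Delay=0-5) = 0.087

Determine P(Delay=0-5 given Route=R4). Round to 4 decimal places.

P(Route=R4) = 0.087 + 0.107 + 0.056 + 0.018 + 0.091 = 0.359.
P(Delay=0-5 | Route=R4) = 0.087/0.359 = 0.2423.

0.2423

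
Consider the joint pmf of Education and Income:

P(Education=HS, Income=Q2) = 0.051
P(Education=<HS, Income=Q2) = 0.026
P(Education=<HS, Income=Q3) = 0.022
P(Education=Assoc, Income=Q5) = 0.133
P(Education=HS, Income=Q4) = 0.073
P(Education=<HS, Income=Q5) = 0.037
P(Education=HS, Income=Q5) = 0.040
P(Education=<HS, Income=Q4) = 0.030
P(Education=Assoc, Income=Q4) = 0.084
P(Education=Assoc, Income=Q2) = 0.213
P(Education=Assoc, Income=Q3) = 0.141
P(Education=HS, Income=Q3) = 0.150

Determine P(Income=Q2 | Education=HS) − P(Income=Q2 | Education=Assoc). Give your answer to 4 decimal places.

P(Education=HS) = 0.051 + 0.150 + 0.073 + 0.040 = 0.314; P(Income=Q2 | Education=HS) = 0.051/0.314 = 0.16242.
P(Education=Assoc) = 0.213 + 0.141 + 0.084 + 0.133 = 0.571; P(Income=Q2 | Education=Assoc) = 0.213/0.571 = 0.37303.
Difference = -0.2106.

-0.2106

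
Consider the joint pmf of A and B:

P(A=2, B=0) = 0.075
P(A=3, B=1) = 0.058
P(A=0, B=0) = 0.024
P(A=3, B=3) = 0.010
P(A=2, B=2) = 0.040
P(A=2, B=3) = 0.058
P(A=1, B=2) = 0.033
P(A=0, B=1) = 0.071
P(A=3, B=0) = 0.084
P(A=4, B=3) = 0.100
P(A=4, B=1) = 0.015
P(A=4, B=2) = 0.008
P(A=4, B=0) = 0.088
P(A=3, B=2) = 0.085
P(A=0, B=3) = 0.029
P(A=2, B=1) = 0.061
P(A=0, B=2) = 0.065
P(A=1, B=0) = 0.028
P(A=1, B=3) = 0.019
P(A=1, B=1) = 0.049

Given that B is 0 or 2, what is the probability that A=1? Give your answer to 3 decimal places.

P(B=0) = 0.024 + 0.028 + 0.075 + 0.084 + 0.088 = 0.299.
P(B=2) = 0.065 + 0.033 + 0.040 + 0.085 + 0.008 = 0.231.
P(B ∈ {0, 2}) = 0.299 + 0.231 = 0.530; P(A=1, B ∈ {0, 2}) = 0.028 + 0.033 = 0.061.
P(A=1 | B ∈ {0, 2}) = 0.061/0.530 = 0.115.

0.115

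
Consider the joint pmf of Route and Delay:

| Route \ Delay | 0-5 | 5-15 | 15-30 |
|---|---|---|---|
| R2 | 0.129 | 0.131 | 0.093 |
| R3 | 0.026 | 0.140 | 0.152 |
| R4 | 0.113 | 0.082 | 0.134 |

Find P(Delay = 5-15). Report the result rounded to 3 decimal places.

P(Delay=5-15) = 0.131 + 0.140 + 0.082 = 0.353.

0.353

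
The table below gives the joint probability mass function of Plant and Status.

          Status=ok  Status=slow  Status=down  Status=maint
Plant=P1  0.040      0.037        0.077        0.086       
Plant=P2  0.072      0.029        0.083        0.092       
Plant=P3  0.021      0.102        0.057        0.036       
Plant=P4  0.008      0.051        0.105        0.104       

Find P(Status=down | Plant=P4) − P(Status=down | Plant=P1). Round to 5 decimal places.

0.07096

P(Plant=P4) = 0.008 + 0.051 + 0.105 + 0.104 = 0.268; P(Status=down | Plant=P4) = 0.105/0.268 = 0.391791.
P(Plant=P1) = 0.040 + 0.037 + 0.077 + 0.086 = 0.240; P(Status=down | Plant=P1) = 0.077/0.240 = 0.320833.
Difference = 0.07096.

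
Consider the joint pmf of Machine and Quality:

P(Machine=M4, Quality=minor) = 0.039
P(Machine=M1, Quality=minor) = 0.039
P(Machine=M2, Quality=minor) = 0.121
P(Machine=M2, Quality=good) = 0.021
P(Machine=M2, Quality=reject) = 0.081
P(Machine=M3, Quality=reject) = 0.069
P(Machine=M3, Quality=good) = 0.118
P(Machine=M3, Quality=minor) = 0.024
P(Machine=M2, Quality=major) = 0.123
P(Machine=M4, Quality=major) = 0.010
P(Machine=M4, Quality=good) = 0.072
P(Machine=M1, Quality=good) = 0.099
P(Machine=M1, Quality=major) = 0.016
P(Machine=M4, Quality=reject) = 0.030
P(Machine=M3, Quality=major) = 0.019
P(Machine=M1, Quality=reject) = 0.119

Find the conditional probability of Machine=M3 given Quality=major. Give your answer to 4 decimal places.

P(Quality=major) = 0.016 + 0.123 + 0.019 + 0.010 = 0.168.
P(Machine=M3 | Quality=major) = 0.019/0.168 = 0.1131.

0.1131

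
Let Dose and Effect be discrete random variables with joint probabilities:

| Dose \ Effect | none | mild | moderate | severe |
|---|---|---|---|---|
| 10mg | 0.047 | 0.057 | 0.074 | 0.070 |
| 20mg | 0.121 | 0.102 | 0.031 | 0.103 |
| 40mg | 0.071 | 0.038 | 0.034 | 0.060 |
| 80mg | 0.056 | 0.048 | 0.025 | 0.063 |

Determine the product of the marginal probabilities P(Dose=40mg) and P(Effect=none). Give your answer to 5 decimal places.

0.05989

P(Dose=40mg) = 0.071 + 0.038 + 0.034 + 0.060 = 0.203.
P(Effect=none) = 0.047 + 0.121 + 0.071 + 0.056 = 0.295.
Product: 0.203 × 0.295 = 0.05989.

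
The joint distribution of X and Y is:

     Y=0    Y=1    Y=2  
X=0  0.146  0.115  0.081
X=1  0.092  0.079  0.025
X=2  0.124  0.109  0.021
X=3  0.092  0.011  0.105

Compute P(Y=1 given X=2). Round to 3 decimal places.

0.429

P(X=2) = 0.124 + 0.109 + 0.021 = 0.254.
P(Y=1 | X=2) = 0.109/0.254 = 0.429.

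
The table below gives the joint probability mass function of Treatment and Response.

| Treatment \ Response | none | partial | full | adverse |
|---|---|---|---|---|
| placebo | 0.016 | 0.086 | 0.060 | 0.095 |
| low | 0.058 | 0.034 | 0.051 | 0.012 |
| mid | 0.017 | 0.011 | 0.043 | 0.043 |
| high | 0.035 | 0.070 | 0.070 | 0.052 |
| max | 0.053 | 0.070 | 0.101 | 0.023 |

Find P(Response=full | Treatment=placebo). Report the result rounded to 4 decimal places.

P(Treatment=placebo) = 0.016 + 0.086 + 0.060 + 0.095 = 0.257.
P(Response=full | Treatment=placebo) = 0.060/0.257 = 0.2335.

0.2335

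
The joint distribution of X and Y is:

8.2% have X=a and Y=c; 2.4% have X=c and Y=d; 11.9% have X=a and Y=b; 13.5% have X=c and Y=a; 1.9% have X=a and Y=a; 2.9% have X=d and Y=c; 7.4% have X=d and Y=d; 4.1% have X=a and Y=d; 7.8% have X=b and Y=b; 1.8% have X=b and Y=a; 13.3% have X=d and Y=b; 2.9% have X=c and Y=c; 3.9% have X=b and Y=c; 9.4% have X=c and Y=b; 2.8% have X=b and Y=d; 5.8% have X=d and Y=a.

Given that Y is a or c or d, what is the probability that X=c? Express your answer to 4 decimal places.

0.3264

P(Y=a) = 0.019 + 0.018 + 0.135 + 0.058 = 0.230.
P(Y=c) = 0.082 + 0.039 + 0.029 + 0.029 = 0.179.
P(Y=d) = 0.041 + 0.028 + 0.024 + 0.074 = 0.167.
P(Y ∈ {a, c, d}) = 0.230 + 0.179 + 0.167 = 0.576; P(X=c, Y ∈ {a, c, d}) = 0.135 + 0.029 + 0.024 = 0.188.
P(X=c | Y ∈ {a, c, d}) = 0.188/0.576 = 0.3264.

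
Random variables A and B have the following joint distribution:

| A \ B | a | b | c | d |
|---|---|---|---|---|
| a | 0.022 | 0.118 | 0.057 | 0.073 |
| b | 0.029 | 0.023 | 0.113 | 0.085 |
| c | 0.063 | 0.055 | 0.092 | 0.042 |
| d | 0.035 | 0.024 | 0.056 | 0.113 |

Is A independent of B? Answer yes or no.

no

P(A=a) = 0.270 and P(B=b) = 0.220, so their product is 0.05940, but P(A=a, B=b) = 0.118. Since these differ, A and B are not independent.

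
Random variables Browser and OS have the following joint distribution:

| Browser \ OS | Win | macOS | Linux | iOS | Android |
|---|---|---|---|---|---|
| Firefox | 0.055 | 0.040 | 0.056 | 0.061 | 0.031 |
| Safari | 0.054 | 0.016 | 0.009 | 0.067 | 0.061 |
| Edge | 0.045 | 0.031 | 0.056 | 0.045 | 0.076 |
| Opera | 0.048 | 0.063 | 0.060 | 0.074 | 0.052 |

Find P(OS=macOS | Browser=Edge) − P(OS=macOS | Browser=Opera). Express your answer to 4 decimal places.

P(Browser=Edge) = 0.045 + 0.031 + 0.056 + 0.045 + 0.076 = 0.253; P(OS=macOS | Browser=Edge) = 0.031/0.253 = 0.12253.
P(Browser=Opera) = 0.048 + 0.063 + 0.060 + 0.074 + 0.052 = 0.297; P(OS=macOS | Browser=Opera) = 0.063/0.297 = 0.21212.
Difference = -0.0896.

-0.0896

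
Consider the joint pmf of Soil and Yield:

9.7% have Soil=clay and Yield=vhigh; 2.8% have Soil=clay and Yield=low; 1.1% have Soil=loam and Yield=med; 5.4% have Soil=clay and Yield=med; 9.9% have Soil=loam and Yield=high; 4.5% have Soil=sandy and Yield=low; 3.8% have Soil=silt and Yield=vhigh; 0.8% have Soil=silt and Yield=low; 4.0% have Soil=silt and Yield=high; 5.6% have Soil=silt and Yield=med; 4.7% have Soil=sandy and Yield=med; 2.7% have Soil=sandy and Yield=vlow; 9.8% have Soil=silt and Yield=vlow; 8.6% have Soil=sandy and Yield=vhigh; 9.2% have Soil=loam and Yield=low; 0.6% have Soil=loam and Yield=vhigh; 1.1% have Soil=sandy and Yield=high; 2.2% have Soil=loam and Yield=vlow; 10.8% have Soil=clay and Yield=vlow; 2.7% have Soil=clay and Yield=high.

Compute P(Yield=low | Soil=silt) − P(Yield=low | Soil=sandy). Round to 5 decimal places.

-0.17500

P(Soil=silt) = 0.098 + 0.008 + 0.056 + 0.040 + 0.038 = 0.240; P(Yield=low | Soil=silt) = 0.008/0.240 = 0.033333.
P(Soil=sandy) = 0.027 + 0.045 + 0.047 + 0.011 + 0.086 = 0.216; P(Yield=low | Soil=sandy) = 0.045/0.216 = 0.208333.
Difference = -0.17500.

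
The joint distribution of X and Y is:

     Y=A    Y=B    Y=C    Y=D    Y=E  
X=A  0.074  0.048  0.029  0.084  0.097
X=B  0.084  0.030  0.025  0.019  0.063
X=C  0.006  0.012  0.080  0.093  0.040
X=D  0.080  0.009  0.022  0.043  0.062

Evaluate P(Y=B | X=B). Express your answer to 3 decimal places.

P(X=B) = 0.084 + 0.030 + 0.025 + 0.019 + 0.063 = 0.221.
P(Y=B | X=B) = 0.030/0.221 = 0.136.

0.136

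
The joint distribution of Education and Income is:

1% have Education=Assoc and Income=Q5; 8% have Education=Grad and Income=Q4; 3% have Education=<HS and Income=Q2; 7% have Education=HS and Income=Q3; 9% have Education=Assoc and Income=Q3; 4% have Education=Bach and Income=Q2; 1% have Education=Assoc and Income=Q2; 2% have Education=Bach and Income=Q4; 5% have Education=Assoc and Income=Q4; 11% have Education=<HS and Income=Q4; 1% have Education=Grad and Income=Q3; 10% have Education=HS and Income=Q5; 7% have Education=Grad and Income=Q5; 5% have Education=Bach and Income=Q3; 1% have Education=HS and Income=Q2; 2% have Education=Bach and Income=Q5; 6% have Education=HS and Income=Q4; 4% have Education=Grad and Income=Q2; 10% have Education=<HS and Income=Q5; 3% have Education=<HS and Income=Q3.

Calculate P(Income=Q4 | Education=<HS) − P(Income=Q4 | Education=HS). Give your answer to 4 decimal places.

0.1574

P(Education=<HS) = 0.03 + 0.03 + 0.11 + 0.10 = 0.27; P(Income=Q4 | Education=<HS) = 0.11/0.27 = 0.40741.
P(Education=HS) = 0.01 + 0.07 + 0.06 + 0.10 = 0.24; P(Income=Q4 | Education=HS) = 0.06/0.24 = 0.25000.
Difference = 0.1574.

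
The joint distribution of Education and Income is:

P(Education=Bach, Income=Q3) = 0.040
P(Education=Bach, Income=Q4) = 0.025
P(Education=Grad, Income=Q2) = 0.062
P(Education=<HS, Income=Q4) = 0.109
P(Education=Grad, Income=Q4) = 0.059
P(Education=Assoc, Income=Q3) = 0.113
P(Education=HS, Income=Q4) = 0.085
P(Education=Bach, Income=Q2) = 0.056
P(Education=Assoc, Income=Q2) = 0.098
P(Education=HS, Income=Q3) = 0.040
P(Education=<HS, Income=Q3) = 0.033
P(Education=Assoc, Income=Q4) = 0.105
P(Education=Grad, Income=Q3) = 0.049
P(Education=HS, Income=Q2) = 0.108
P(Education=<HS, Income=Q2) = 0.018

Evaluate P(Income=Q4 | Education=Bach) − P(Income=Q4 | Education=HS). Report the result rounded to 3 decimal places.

-0.158

P(Education=Bach) = 0.056 + 0.040 + 0.025 = 0.121; P(Income=Q4 | Education=Bach) = 0.025/0.121 = 0.2066.
P(Education=HS) = 0.108 + 0.040 + 0.085 = 0.233; P(Income=Q4 | Education=HS) = 0.085/0.233 = 0.3648.
Difference = -0.158.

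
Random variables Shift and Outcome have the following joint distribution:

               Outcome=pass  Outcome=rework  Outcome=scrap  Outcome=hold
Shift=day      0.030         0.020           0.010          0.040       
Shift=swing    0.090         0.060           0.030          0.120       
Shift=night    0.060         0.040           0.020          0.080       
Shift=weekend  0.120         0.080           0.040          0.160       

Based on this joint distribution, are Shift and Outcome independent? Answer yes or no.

yes

Every cell satisfies P(Shift,Outcome) = P(Shift)·P(Outcome). For instance P(Shift=weekend) = 0.400, P(Outcome=rework) = 0.200, and 0.400×0.200 = 0.080 matches the joint entry. So Shift and Outcome are independent.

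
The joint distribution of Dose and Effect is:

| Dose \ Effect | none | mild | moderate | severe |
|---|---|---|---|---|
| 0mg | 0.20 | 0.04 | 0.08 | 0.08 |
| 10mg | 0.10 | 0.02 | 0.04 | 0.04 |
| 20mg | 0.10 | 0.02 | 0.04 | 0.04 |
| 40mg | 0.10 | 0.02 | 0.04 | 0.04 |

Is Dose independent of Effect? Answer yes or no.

Every cell satisfies P(Dose,Effect) = P(Dose)·P(Effect). For instance P(Dose=10mg) = 0.20, P(Effect=severe) = 0.20, and 0.20×0.20 = 0.04 matches the joint entry. So Dose and Effect are independent.

yes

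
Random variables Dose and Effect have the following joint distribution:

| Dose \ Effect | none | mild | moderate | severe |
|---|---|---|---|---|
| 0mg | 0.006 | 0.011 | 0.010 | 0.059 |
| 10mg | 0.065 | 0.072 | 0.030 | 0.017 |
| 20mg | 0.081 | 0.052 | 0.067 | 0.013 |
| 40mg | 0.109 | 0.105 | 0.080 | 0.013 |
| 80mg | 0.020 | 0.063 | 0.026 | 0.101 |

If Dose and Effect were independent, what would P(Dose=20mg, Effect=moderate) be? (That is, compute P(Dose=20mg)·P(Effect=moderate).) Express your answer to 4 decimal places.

P(Dose=20mg) = 0.081 + 0.052 + 0.067 + 0.013 = 0.213.
P(Effect=moderate) = 0.010 + 0.030 + 0.067 + 0.080 + 0.026 = 0.213.
Product: 0.213 × 0.213 = 0.0454.

0.0454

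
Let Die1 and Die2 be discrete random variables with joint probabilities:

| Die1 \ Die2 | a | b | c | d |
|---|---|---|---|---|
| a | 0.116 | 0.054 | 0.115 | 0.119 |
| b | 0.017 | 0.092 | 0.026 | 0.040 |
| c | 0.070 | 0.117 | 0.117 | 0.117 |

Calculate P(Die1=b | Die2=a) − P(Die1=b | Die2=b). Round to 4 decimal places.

P(Die2=a) = 0.116 + 0.017 + 0.070 = 0.203; P(Die1=b | Die2=a) = 0.017/0.203 = 0.08374.
P(Die2=b) = 0.054 + 0.092 + 0.117 = 0.263; P(Die1=b | Die2=b) = 0.092/0.263 = 0.34981.
Difference = -0.2661.

-0.2661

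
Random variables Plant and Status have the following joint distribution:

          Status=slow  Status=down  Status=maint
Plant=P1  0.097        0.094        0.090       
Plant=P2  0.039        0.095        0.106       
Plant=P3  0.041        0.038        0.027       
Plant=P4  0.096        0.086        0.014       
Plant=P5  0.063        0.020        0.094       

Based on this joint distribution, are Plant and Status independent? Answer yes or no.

no

P(Plant=P4) = 0.196 and P(Status=maint) = 0.331, so their product is 0.06488, but P(Plant=P4, Status=maint) = 0.014. Since these differ, Plant and Status are not independent.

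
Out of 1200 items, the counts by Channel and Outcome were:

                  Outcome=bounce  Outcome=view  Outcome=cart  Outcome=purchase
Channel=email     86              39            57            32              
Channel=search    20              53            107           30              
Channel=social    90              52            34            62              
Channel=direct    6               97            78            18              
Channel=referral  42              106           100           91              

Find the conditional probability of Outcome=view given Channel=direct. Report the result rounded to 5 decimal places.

Total with Channel=direct: 6 + 97 + 78 + 18 = 199.
P(Outcome=view | Channel=direct) = 97/199 = 0.48744.

0.48744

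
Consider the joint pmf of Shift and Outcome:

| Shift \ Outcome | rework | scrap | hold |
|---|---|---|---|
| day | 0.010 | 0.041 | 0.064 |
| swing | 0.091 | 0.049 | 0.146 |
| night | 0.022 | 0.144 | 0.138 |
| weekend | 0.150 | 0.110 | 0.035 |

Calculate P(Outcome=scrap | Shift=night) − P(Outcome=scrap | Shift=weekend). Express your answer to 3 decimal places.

0.101

P(Shift=night) = 0.022 + 0.144 + 0.138 = 0.304; P(Outcome=scrap | Shift=night) = 0.144/0.304 = 0.4737.
P(Shift=weekend) = 0.150 + 0.110 + 0.035 = 0.295; P(Outcome=scrap | Shift=weekend) = 0.110/0.295 = 0.3729.
Difference = 0.101.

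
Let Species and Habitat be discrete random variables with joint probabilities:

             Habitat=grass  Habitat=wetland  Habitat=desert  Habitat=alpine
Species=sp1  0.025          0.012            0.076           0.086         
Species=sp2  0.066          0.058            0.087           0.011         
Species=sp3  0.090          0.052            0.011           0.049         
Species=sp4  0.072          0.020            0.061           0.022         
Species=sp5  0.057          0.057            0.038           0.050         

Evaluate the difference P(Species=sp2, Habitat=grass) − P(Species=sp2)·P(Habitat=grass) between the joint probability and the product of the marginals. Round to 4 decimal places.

-0.0028

P(Species=sp2) = 0.066 + 0.058 + 0.087 + 0.011 = 0.222.
P(Habitat=grass) = 0.025 + 0.066 + 0.090 + 0.072 + 0.057 = 0.310.
P(Species=sp2, Habitat=grass) − P(Species=sp2)P(Habitat=grass) = 0.066 − 0.222×0.310 = -0.0028.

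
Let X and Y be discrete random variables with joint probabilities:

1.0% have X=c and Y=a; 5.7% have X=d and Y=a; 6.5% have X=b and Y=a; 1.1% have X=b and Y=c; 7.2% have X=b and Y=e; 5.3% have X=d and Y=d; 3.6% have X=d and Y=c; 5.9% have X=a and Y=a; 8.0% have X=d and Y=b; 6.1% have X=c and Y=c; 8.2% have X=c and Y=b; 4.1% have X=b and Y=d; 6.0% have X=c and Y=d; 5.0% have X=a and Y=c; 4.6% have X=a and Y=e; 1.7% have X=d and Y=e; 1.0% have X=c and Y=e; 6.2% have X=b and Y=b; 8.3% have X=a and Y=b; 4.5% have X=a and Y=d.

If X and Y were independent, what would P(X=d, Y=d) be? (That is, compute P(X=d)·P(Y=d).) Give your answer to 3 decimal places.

P(X=d) = 0.057 + 0.080 + 0.036 + 0.053 + 0.017 = 0.243.
P(Y=d) = 0.045 + 0.041 + 0.060 + 0.053 = 0.199.
Product: 0.243 × 0.199 = 0.048.

0.048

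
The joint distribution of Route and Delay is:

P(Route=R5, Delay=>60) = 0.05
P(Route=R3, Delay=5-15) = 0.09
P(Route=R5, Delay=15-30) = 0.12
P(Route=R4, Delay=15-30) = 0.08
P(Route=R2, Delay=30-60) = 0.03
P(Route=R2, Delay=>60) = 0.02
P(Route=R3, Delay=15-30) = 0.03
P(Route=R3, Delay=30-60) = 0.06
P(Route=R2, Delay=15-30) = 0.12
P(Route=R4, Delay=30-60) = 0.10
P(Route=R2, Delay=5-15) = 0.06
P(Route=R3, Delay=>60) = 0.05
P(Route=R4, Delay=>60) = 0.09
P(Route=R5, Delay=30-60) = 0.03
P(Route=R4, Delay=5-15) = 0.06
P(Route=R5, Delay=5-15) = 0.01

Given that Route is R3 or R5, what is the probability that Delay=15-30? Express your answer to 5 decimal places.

P(Route=R3) = 0.09 + 0.03 + 0.06 + 0.05 = 0.23.
P(Route=R5) = 0.01 + 0.12 + 0.03 + 0.05 = 0.21.
P(Route ∈ {R3, R5}) = 0.23 + 0.21 = 0.44; P(Delay=15-30, Route ∈ {R3, R5}) = 0.03 + 0.12 = 0.15.
P(Delay=15-30 | Route ∈ {R3, R5}) = 0.15/0.44 = 0.34091.

0.34091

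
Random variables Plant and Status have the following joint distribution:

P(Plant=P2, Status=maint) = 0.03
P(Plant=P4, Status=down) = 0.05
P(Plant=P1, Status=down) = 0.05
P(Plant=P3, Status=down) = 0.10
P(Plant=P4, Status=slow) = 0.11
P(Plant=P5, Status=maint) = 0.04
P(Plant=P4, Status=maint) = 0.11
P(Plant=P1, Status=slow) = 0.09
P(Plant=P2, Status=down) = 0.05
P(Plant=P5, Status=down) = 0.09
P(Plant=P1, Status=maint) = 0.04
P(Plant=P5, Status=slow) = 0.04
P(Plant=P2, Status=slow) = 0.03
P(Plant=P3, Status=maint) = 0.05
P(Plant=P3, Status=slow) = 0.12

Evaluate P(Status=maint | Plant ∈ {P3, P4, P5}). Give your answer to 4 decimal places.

0.2817

P(Plant=P3) = 0.12 + 0.10 + 0.05 = 0.27.
P(Plant=P4) = 0.11 + 0.05 + 0.11 = 0.27.
P(Plant=P5) = 0.04 + 0.09 + 0.04 = 0.17.
P(Plant ∈ {P3, P4, P5}) = 0.27 + 0.27 + 0.17 = 0.71; P(Status=maint, Plant ∈ {P3, P4, P5}) = 0.05 + 0.11 + 0.04 = 0.20.
P(Status=maint | Plant ∈ {P3, P4, P5}) = 0.20/0.71 = 0.2817.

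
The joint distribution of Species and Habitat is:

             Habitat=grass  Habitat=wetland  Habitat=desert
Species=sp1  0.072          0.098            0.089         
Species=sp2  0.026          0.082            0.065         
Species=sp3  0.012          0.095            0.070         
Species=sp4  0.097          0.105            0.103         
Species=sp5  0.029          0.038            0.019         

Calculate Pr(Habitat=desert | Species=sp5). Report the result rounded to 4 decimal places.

0.2209

P(Species=sp5) = 0.029 + 0.038 + 0.019 = 0.086.
P(Habitat=desert | Species=sp5) = 0.019/0.086 = 0.2209.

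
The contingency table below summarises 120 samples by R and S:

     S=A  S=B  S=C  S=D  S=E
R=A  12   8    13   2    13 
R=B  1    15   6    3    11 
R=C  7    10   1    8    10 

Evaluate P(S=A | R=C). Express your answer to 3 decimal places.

Total with R=C: 7 + 10 + 1 + 8 + 10 = 36.
P(S=A | R=C) = 7/36 = 0.194.

0.194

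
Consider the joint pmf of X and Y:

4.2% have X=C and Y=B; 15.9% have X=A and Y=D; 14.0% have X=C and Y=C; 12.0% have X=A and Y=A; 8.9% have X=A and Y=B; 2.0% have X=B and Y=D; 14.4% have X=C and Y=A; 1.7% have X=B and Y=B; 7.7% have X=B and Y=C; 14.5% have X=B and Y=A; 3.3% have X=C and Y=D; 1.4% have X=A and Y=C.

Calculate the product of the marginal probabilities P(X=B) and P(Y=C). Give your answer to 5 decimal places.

P(X=B) = 0.145 + 0.017 + 0.077 + 0.020 = 0.259.
P(Y=C) = 0.014 + 0.077 + 0.140 = 0.231.
Product: 0.259 × 0.231 = 0.05983.

0.05983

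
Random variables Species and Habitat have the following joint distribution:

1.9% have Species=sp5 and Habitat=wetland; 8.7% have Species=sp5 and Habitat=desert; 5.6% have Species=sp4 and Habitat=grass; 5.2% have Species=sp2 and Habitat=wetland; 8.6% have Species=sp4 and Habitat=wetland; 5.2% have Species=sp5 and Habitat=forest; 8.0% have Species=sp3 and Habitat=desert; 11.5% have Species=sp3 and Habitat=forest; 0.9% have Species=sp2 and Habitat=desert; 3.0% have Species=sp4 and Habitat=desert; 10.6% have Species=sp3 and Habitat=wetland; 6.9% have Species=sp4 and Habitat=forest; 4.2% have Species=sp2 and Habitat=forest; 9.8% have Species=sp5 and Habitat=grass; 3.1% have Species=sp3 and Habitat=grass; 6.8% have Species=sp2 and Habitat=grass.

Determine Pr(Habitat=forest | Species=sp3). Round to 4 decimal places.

P(Species=sp3) = 0.115 + 0.031 + 0.106 + 0.080 = 0.332.
P(Habitat=forest | Species=sp3) = 0.115/0.332 = 0.3464.

0.3464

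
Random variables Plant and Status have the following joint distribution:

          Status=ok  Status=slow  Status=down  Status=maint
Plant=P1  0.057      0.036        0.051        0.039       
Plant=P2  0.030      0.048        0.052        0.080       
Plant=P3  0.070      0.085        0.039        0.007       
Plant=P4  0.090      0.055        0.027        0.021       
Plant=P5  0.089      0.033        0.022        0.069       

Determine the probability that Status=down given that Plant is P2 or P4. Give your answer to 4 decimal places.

P(Plant=P2) = 0.030 + 0.048 + 0.052 + 0.080 = 0.210.
P(Plant=P4) = 0.090 + 0.055 + 0.027 + 0.021 = 0.193.
P(Plant ∈ {P2, P4}) = 0.210 + 0.193 = 0.403; P(Status=down, Plant ∈ {P2, P4}) = 0.052 + 0.027 = 0.079.
P(Status=down | Plant ∈ {P2, P4}) = 0.079/0.403 = 0.1960.

0.1960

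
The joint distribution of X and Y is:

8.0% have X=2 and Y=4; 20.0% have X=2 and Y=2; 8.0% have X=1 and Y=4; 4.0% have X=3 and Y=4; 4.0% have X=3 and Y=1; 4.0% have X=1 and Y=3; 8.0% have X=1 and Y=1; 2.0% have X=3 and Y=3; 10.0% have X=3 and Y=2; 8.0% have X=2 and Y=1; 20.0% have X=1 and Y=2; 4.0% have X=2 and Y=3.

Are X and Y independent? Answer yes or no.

yes

Every cell satisfies P(X,Y) = P(X)·P(Y). For instance P(X=3) = 0.200, P(Y=3) = 0.100, and 0.200×0.100 = 0.020 matches the joint entry. So X and Y are independent.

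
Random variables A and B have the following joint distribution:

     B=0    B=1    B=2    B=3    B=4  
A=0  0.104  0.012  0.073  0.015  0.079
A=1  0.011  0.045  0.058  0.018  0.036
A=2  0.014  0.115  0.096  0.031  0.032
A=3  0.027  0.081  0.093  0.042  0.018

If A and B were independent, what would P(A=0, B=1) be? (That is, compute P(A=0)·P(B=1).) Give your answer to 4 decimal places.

0.0716

P(A=0) = 0.104 + 0.012 + 0.073 + 0.015 + 0.079 = 0.283.
P(B=1) = 0.012 + 0.045 + 0.115 + 0.081 = 0.253.
Product: 0.283 × 0.253 = 0.0716.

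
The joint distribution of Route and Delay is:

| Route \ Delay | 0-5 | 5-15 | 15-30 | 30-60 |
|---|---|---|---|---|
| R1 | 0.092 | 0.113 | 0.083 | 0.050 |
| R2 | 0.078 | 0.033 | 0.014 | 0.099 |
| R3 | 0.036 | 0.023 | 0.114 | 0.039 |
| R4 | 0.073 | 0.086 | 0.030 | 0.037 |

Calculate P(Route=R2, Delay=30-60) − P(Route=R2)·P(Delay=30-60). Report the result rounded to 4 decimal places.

0.0486

P(Route=R2) = 0.078 + 0.033 + 0.014 + 0.099 = 0.224.
P(Delay=30-60) = 0.050 + 0.099 + 0.039 + 0.037 = 0.225.
P(Route=R2, Delay=30-60) − P(Route=R2)P(Delay=30-60) = 0.099 − 0.224×0.225 = 0.0486.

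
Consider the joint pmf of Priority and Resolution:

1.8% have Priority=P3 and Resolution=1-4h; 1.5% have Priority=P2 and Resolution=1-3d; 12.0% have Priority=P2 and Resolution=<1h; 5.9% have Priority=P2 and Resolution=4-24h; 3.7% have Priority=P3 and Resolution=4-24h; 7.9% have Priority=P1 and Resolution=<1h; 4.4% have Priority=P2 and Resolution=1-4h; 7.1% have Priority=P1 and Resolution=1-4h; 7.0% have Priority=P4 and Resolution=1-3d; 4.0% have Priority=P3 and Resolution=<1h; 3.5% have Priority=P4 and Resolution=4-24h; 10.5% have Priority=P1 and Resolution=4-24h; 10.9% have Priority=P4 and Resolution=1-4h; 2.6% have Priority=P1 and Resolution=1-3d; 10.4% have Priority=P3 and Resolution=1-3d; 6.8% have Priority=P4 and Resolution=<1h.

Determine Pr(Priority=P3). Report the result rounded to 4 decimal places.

0.1990

P(Priority=P3) = 0.040 + 0.018 + 0.037 + 0.104 = 0.199.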